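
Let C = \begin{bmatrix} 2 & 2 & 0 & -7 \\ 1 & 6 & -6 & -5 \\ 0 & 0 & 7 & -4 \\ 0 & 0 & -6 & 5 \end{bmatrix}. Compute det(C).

det(C) = 110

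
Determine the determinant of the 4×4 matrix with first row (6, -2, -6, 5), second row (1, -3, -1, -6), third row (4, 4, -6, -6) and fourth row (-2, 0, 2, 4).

Expand along row 4 (it has 1 zero):
  − (-2) · M_41   where M_41 = det([-2 -6 5; -3 -1 -6; 4 -6 -6]) = 422
  − (2) · M_43   where M_43 = det([6 -2 5; 1 -3 -6; 4 4 -6]) = 368
  + (4) · M_44   where M_44 = det([6 -2 -6; 1 -3 -1; 4 4 -6]) = 32
det = (-1)·(-2)·(422) + (-1)·(2)·(368) + (+1)·(4)·(32) = 236

236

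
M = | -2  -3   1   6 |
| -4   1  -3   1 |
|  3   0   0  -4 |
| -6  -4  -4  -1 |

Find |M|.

-168

Expand along row 3 (it has 2 zeros):
  + (3) · M_31   where M_31 = det([-3 1 6; 1 -3 1; -4 -4 -1]) = -120
  − (-4) · M_34   where M_34 = det([-2 -3 1; -4 1 -3; -6 -4 -4]) = 48
det = (+1)·(3)·(-120) + (-1)·(-4)·(48) = -168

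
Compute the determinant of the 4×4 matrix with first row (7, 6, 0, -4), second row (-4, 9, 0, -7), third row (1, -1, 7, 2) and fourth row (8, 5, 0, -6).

-1715

Expand along column 3 (it has 3 zeros):
  + (7) · M_33   where M_33 = det([7 6 -4; -4 9 -7; 8 5 -6]) = -245
det = (+1)·(7)·(-245) = -1715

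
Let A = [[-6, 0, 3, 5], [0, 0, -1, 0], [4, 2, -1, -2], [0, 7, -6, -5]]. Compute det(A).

Expand along row 2 (it has 3 zeros):
  − (-1) · M_23   where M_23 = det([-6 0 5; 4 2 -2; 0 7 -5]) = 116
det = (-1)·(-1)·(116) = 116

116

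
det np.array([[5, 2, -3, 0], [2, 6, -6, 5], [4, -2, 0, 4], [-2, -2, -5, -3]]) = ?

1462

Expand along row 1 (it has 1 zero):
  + (5) · M_11   where M_11 = det([6 -6 5; -2 0 4; -2 -5 -3]) = 254
  − (2) · M_12   where M_12 = det([2 -6 5; 4 0 4; -2 -5 -3]) = -84
  + (-3) · M_13   where M_13 = det([2 6 5; 4 -2 4; -2 -2 -3]) = -8
det = (+1)·(5)·(254) + (-1)·(2)·(-84) + (+1)·(-3)·(-8) = 1462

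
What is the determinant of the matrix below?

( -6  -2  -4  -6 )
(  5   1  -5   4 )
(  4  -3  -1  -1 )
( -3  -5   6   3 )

Expand along row 1:
  + (-6) · M_11   where M_11 = det([1 -5 4; -3 -1 -1; -5 6 3]) = -159
  − (-2) · M_12   where M_12 = det([5 -5 4; 4 -1 -1; -3 6 3]) = 144
  + (-4) · M_13   where M_13 = det([5 1 4; 4 -3 -1; -3 -5 3]) = -195
  − (-6) · M_14   where M_14 = det([5 1 -5; 4 -3 -1; -3 -5 6]) = 9
det = (+1)·(-6)·(-159) + (-1)·(-2)·(144) + (+1)·(-4)·(-195) + (-1)·(-6)·(9) = 2076

2076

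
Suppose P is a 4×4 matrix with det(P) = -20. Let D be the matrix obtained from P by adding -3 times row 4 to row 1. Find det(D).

Adding a multiple of one row to another leaves the determinant unchanged.
det(D) = (1)·(-20) = -20

|D| = -20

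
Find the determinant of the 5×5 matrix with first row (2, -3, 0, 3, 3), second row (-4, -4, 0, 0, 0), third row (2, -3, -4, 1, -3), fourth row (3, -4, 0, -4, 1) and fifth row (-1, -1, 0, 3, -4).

Expand along column 3 (it has 4 zeros):
  + (-4) · M_33   where M_33 = det([2 -3 3 3; -4 -4 0 0; 3 -4 -4 1; -1 -1 3 -4]) = -848
det = (+1)·(-4)·(-848) = 3392

3392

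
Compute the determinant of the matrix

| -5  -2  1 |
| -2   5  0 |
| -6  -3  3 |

-51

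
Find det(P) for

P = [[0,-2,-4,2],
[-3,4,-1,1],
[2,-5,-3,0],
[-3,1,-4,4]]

-30

Expand along row 1 (it has 1 zero):
  − (-2) · M_12   where M_12 = det([-3 -1 1; 2 -3 0; -3 -4 4]) = 27
  + (-4) · M_13   where M_13 = det([-3 4 1; 2 -5 0; -3 1 4]) = 15
  − (2) · M_14   where M_14 = det([-3 4 -1; 2 -5 -3; -3 1 -4]) = 12
det = (-1)·(-2)·(27) + (+1)·(-4)·(15) + (-1)·(2)·(12) = -30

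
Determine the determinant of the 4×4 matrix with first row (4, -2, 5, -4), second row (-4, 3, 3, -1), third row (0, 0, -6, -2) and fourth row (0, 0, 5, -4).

The matrix is block upper-triangular with a 2×2 block and a 2×2 block on the diagonal, so its determinant equals the product of the determinants of the diagonal blocks.
det of the 2×2 block = 4
det of the 2×2 block = 34
det = (4)·(34) = 136

136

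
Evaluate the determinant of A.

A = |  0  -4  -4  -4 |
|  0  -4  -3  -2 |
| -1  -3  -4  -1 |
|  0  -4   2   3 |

Expand along column 1 (it has 3 zeros):
  + (-1) · M_31   where M_31 = det([-4 -4 -4; -4 -3 -2; -4 2 3]) = 20
det = (+1)·(-1)·(20) = -20

|A| = -20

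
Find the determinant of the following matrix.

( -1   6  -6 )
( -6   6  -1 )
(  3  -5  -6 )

Expand along row 1:
  + (-1) · |6 -1; -5 -6| = (-1)·(-36 − 5) = 41
  − 6 · |-6 -1; 3 -6| = −6·(36 − (-3)) = -234
  + (-6) · |-6 6; 3 -5| = (-6)·(30 − 18) = -72
Sum: (41) + (-234) + (-72) = -265

-265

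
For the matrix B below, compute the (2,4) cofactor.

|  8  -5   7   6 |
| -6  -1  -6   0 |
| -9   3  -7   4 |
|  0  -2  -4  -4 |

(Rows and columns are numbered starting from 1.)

The cofactor is 98.

Delete row 2 and column 4; the remaining 3×3 submatrix is [8 -5 7; -9 3 -7; 0 -2 -4].
Its determinant is 98.
The cofactor carries sign (−1)^(2+4) = +1, so C_{2,4} = +(98) = 98.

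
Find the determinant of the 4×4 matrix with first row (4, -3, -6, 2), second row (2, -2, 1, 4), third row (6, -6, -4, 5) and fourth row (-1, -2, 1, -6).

7

Expand along row 1:
  + (4) · M_11   where M_11 = det([-2 1 4; -6 -4 5; -2 1 -6]) = -140
  − (-3) · M_12   where M_12 = det([2 1 4; 6 -4 5; -1 1 -6]) = 77
  + (-6) · M_13   where M_13 = det([2 -2 4; 6 -6 5; -1 -2 -6]) = -42
  − (2) · M_14   where M_14 = det([2 -2 1; 6 -6 -4; -1 -2 1]) = -42
det = (+1)·(4)·(-140) + (-1)·(-3)·(77) + (+1)·(-6)·(-42) + (-1)·(2)·(-42) = 7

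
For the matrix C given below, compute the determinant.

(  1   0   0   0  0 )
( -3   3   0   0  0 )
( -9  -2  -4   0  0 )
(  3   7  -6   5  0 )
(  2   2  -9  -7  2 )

The determinant is -120.

C is lower triangular, so det(C) is the product of the diagonal entries:
det = (1) · (3) · (-4) · (5) · (2) = -120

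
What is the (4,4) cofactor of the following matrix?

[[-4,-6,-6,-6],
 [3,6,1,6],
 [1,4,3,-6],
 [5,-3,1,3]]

The cofactor is -44.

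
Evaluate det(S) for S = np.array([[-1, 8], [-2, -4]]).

det(S) = 20

det(S) = (-1)·(-4) − 8·(-2) = 4 − (-16) = 20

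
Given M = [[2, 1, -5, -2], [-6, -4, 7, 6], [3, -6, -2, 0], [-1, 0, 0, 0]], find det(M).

The determinant is 92.

Expand along row 4 (it has 3 zeros):
  − (-1) · M_41   where M_41 = det([1 -5 -2; -4 7 6; -6 -2 0]) = 92
det = (-1)·(-1)·(92) = 92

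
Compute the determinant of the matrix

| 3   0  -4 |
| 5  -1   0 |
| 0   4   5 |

Expand along row 1:
  + 3 · |-1 0; 4 5| = 3·(-5 − 0) = -15
  + (-4) · |5 -1; 0 4| = (-4)·(20 − 0) = -80
Sum: (-15) + (-80) = -95

The determinant is -95.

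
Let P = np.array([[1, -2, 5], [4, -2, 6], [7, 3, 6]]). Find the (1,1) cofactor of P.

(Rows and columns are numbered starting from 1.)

Delete row 1 and column 1; the remaining 2×2 submatrix is [-2 6; 3 6].
Its determinant is (-2)·6 − 6·3 = -30.
The cofactor carries sign (−1)^(1+1) = +1, so C_{1,1} = +(-30) = -30.

-30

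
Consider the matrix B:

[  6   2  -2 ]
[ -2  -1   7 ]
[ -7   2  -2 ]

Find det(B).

Expand along column 1:
  + 6 · |-1 7; 2 -2| = 6·(2 − 14) = -72
  − (-2) · |2 -2; 2 -2| = −(-2)·(-4 − (-4)) = 0
  + (-7) · |2 -2; -1 7| = (-7)·(14 − 2) = -84
Sum: (-72) + (0) + (-84) = -156

-156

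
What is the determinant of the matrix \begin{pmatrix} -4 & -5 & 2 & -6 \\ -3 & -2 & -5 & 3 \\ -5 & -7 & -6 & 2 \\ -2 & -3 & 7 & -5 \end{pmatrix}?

Expand along row 1:
  + (-4) · M_11   where M_11 = det([-2 -5 3; -7 -6 2; -3 7 -5]) = -28
  − (-5) · M_12   where M_12 = det([-3 -5 3; -5 -6 2; -2 7 -5]) = -44
  + (2) · M_13   where M_13 = det([-3 -2 3; -5 -7 2; -2 -3 -5]) = -62
  − (-6) · M_14   where M_14 = det([-3 -2 -5; -5 -7 -6; -2 -3 7]) = 102
det = (+1)·(-4)·(-28) + (-1)·(-5)·(-44) + (+1)·(2)·(-62) + (-1)·(-6)·(102) = 380

380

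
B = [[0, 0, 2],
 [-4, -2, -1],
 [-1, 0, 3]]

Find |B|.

Expand along row 1:
  + 2 · |-4 -2; -1 0| = 2·(0 − 2) = -4

det(B) = -4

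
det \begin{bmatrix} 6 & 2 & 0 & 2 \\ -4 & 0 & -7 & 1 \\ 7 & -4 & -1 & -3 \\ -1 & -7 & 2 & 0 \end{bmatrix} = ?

Expand along row 1 (it has 1 zero):
  + (6) · M_11   where M_11 = det([0 -7 1; -4 -1 -3; -7 2 0]) = -162
  − (2) · M_12   where M_12 = det([-4 -7 1; 7 -1 -3; -1 2 0]) = -32
  − (2) · M_14   where M_14 = det([-4 0 -7; 7 -4 -1; -1 -7 2]) = 431
det = (+1)·(6)·(-162) + (-1)·(2)·(-32) + (-1)·(2)·(431) = -1770

-1770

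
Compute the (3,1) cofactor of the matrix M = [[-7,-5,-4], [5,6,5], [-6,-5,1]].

Delete row 3 and column 1; the remaining 2×2 submatrix is [-5 -4; 6 5].
Its determinant is (-5)·5 − (-4)·6 = -1.
The cofactor carries sign (−1)^(3+1) = +1, so C_{3,1} = +(-1) = -1.

-1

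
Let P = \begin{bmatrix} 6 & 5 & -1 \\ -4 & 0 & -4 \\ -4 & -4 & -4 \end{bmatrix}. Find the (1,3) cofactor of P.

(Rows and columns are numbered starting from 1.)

Delete row 1 and column 3; the remaining 2×2 submatrix is [-4 0; -4 -4].
Its determinant is (-4)·(-4) − 0·(-4) = 16.
The cofactor carries sign (−1)^(1+3) = +1, so C_{1,3} = +(16) = 16.

16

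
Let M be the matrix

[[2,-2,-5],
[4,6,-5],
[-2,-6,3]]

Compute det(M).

det(M) = 40

Expand along row 1:
  + 2 · |6 -5; -6 3| = 2·(18 − 30) = -24
  − (-2) · |4 -5; -2 3| = −(-2)·(12 − 10) = 4
  + (-5) · |4 6; -2 -6| = (-5)·(-24 − (-12)) = 60
Sum: (-24) + (4) + (60) = 40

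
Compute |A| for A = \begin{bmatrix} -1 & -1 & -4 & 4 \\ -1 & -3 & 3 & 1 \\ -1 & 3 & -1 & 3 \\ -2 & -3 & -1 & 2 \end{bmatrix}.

Expand along row 1:
  + (-1) · M_11   where M_11 = det([-3 3 1; 3 -1 3; -3 -1 2]) = -54
  − (-1) · M_12   where M_12 = det([-1 3 1; -1 -1 3; -2 -1 2]) = -14
  + (-4) · M_13   where M_13 = det([-1 -3 1; -1 3 3; -2 -3 2]) = 6
  − (4) · M_14   where M_14 = det([-1 -3 3; -1 3 -1; -2 -3 -1]) = 30
det = (+1)·(-1)·(-54) + (-1)·(-1)·(-14) + (+1)·(-4)·(6) + (-1)·(4)·(30) = -104

The determinant is -104.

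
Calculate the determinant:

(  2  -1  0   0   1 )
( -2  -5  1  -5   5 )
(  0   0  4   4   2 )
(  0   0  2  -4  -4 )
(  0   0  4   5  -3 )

The matrix is block upper-triangular with a 2×2 block and a 3×3 block on the diagonal, so its determinant equals the product of the determinants of the diagonal blocks.
det of the 2×2 block = -12
det of the 3×3 block = 140
det = (-12)·(140) = -1680

-1680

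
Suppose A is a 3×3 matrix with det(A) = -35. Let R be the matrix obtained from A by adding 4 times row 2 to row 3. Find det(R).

-35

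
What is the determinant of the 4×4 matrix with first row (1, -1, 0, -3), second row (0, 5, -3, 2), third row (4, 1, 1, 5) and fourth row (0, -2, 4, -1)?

Expand along column 1 (it has 2 zeros):
  + (1) · M_11   where M_11 = det([5 -3 2; 1 1 5; -2 4 -1]) = -66
  + (4) · M_31   where M_31 = det([-1 0 -3; 5 -3 2; -2 4 -1]) = -37
det = (+1)·(1)·(-66) + (+1)·(4)·(-37) = -214

-214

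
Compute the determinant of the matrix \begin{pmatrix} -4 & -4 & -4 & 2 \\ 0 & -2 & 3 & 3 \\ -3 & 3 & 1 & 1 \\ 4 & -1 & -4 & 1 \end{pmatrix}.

The determinant is 586.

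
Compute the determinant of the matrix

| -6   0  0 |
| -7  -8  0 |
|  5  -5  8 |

384

The matrix is lower triangular, so the determinant is the product of the diagonal entries:
det = (-6) · (-8) · (8) = 384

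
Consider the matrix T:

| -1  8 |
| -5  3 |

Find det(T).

det(T) = 37

det(T) = (-1)·3 − 8·(-5) = -3 − (-40) = 37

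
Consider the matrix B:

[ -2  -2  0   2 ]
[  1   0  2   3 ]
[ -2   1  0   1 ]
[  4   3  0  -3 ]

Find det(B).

8

Expand along column 3 (it has 3 zeros):
  − (2) · M_23   where M_23 = det([-2 -2 2; -2 1 1; 4 3 -3]) = -4
det = (-1)·(2)·(-4) = 8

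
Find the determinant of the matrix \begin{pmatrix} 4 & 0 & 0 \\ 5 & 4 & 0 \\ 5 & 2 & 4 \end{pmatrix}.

The matrix is lower triangular, so the determinant is the product of the diagonal entries:
det = (4) · (4) · (4) = 64

64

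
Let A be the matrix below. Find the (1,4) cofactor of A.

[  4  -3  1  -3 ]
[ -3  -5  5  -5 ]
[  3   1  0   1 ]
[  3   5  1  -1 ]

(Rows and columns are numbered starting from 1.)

-72

Delete row 1 and column 4; the remaining 3×3 submatrix is [-3 -5 5; 3 1 0; 3 5 1].
Its determinant is 72.
The cofactor carries sign (−1)^(1+4) = −1, so C_{1,4} = −(72) = -72.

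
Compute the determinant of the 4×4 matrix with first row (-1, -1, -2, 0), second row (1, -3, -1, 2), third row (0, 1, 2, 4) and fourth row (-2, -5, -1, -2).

-112

Expand along row 1 (it has 1 zero):
  + (-1) · M_11   where M_11 = det([-3 -1 2; 1 2 4; -5 -1 -2]) = 36
  − (-1) · M_12   where M_12 = det([1 -1 2; 0 2 4; -2 -1 -2]) = 16
  + (-2) · M_13   where M_13 = det([1 -3 2; 0 1 4; -2 -5 -2]) = 46
det = (+1)·(-1)·(36) + (-1)·(-1)·(16) + (+1)·(-2)·(46) = -112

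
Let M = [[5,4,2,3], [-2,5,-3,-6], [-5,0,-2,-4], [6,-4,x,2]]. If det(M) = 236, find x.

x = -4

Expanding along the row containing x, det(M) is linear in x: det(M) = (-63)·x + (-16).
Set (-63)·x + (-16) = 236  ⇒  (-63)·x = 252  ⇒  x = -4.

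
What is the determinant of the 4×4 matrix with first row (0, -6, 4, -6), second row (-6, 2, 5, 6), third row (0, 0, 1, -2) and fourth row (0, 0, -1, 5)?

The matrix is block upper-triangular with a 2×2 block and a 2×2 block on the diagonal, so its determinant equals the product of the determinants of the diagonal blocks.
det of the 2×2 block = -36
det of the 2×2 block = 3
det = (-36)·(3) = -108

-108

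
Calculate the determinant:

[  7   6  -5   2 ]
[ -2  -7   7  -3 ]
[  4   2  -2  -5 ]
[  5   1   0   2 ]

28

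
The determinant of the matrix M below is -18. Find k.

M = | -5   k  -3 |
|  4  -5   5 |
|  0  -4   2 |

k = 2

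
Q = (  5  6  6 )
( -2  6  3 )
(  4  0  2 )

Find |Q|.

12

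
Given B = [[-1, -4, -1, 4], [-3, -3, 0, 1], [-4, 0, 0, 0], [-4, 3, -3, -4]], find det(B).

The determinant is -132.

Expand along row 3 (it has 3 zeros):
  + (-4) · M_31   where M_31 = det([-4 -1 4; -3 0 1; 3 -3 -4]) = 33
det = (+1)·(-4)·(33) = -132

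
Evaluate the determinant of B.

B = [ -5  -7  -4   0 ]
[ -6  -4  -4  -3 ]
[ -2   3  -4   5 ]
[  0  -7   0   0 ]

The determinant is -112.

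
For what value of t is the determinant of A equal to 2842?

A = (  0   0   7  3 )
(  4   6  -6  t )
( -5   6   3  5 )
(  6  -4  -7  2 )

Expanding along the row containing t, det(A) is linear in t: det(A) = (-112)·t + (2954).
Set (-112)·t + (2954) = 2842  ⇒  (-112)·t = -112  ⇒  t = 1.

t = 1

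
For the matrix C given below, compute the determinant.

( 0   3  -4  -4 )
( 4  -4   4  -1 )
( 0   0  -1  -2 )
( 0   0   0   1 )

C is block upper-triangular with a 2×2 block and a 2×2 block on the diagonal, so its determinant equals the product of the determinants of the diagonal blocks.
det of the 2×2 block = -12
det of the 2×2 block = -1
det = (-12)·(-1) = 12

12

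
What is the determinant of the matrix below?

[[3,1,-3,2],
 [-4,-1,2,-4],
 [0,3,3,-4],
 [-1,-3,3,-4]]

Expand along row 3 (it has 1 zero):
  − (3) · M_32   where M_32 = det([3 -3 2; -4 2 -4; -1 3 -4]) = 28
  + (3) · M_33   where M_33 = det([3 1 2; -4 -1 -4; -1 -3 -4]) = -14
  − (-4) · M_34   where M_34 = det([3 1 -3; -4 -1 2; -1 -3 3]) = -14
det = (-1)·(3)·(28) + (+1)·(3)·(-14) + (-1)·(-4)·(-14) = -182

-182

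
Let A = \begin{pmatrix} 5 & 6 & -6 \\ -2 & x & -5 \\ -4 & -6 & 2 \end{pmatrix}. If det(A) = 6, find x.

Expanding along the row containing x, det(A) is linear in x: det(A) = (-14)·x + (-78).
Set (-14)·x + (-78) = 6  ⇒  (-14)·x = 84  ⇒  x = -6.

-6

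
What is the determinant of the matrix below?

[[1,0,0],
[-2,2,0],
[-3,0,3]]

6

The matrix is lower triangular, so the determinant is the product of the diagonal entries:
det = (1) · (2) · (3) = 6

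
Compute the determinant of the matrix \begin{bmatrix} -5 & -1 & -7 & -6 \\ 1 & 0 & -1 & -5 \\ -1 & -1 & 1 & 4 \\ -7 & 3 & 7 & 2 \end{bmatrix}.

The determinant is -432.

Expand along row 2 (it has 1 zero):
  − (1) · M_21   where M_21 = det([-1 -7 -6; -1 1 4; 3 7 2]) = -12
  − (-1) · M_23   where M_23 = det([-5 -1 -6; -1 -1 4; -7 3 2]) = 156
  + (-5) · M_24   where M_24 = det([-5 -1 -7; -1 -1 1; -7 3 7]) = 120
det = (-1)·(1)·(-12) + (-1)·(-1)·(156) + (+1)·(-5)·(120) = -432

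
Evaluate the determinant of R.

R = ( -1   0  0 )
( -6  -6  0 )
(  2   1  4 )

R is lower triangular, so det(R) is the product of the diagonal entries:
det = (-1) · (-6) · (4) = 24

24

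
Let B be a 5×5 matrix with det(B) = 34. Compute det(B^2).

det(B^2) = (det B)^2 = (34)^2 = 1156

1156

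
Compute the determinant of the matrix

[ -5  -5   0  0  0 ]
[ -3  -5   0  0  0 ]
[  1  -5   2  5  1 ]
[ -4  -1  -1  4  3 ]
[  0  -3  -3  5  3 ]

The matrix is block lower-triangular with a 2×2 block and a 3×3 block on the diagonal, so its determinant equals the product of the determinants of the diagonal blocks.
det of the 2×2 block = 10
det of the 3×3 block = -29
det = (10)·(-29) = -290

-290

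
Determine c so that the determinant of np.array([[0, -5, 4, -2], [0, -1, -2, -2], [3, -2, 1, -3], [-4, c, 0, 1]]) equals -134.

c = 2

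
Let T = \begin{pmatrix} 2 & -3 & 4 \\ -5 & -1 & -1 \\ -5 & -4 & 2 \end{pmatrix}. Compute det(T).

The determinant is 3.

Expand along column 1:
  + 2 · |-1 -1; -4 2| = 2·(-2 − 4) = -12
  − (-5) · |-3 4; -4 2| = −(-5)·(-6 − (-16)) = 50
  + (-5) · |-3 4; -1 -1| = (-5)·(3 − (-4)) = -35
Sum: (-12) + (50) + (-35) = 3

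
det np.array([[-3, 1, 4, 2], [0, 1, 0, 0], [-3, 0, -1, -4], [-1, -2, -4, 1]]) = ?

101

Expand along row 2 (it has 3 zeros):
  + (1) · M_22   where M_22 = det([-3 4 2; -3 -1 -4; -1 -4 1]) = 101
det = (+1)·(1)·(101) = 101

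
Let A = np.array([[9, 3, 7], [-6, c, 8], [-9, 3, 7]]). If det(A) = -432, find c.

Expanding along the column containing c, det(A) is linear in c: det(A) = (126)·c + (-432).
Set (126)·c + (-432) = -432  ⇒  (126)·c = 0  ⇒  c = 0.

0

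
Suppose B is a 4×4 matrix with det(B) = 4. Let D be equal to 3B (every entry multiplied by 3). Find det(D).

The determinant is 324.

For a 4×4 matrix, det(3B) = 3^4·det(B) = 81·det(B).
det(D) = (81)·(4) = 324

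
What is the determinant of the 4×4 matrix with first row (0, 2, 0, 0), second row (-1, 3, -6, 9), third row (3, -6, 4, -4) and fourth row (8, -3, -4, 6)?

208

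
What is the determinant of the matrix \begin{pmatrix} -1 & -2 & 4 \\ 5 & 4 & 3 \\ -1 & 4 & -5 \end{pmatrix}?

Expand along column 1:
  + (-1) · |4 3; 4 -5| = (-1)·(-20 − 12) = 32
  − 5 · |-2 4; 4 -5| = −5·(10 − 16) = 30
  + (-1) · |-2 4; 4 3| = (-1)·(-6 − 16) = 22
Sum: (32) + (30) + (22) = 84

84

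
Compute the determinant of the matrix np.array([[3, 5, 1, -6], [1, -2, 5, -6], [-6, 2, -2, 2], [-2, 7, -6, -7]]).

Expand along row 1:
  + (3) · M_11   where M_11 = det([-2 5 -6; 2 -2 2; 7 -6 -7]) = 76
  − (5) · M_12   where M_12 = det([1 5 -6; -6 -2 2; -2 -6 -7]) = -396
  + (1) · M_13   where M_13 = det([1 -2 -6; -6 2 2; -2 7 -7]) = 292
  − (-6) · M_14   where M_14 = det([1 -2 5; -6 2 -2; -2 7 -6]) = -124
det = (+1)·(3)·(76) + (-1)·(5)·(-396) + (+1)·(1)·(292) + (-1)·(-6)·(-124) = 1756

1756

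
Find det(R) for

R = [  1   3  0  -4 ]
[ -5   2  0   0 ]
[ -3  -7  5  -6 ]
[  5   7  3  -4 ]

The determinant is 1358.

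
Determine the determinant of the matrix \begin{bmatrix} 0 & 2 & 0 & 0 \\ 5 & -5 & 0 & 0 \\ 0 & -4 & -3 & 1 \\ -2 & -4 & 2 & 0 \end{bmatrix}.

The matrix is block lower-triangular with a 2×2 block and a 2×2 block on the diagonal, so its determinant equals the product of the determinants of the diagonal blocks.
det of the 2×2 block = -10
det of the 2×2 block = -2
det = (-10)·(-2) = 20

The determinant is 20.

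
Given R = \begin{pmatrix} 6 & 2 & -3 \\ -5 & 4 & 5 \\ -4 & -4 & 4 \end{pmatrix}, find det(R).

Expand along row 1:
  + 6 · |4 5; -4 4| = 6·(16 − (-20)) = 216
  − 2 · |-5 5; -4 4| = −2·(-20 − (-20)) = 0
  + (-3) · |-5 4; -4 -4| = (-3)·(20 − (-16)) = -108
Sum: (216) + (0) + (-108) = 108

The determinant is 108.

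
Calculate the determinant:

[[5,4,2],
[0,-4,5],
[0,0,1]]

The matrix is upper triangular, so the determinant is the product of the diagonal entries:
det = (5) · (-4) · (1) = -20

-20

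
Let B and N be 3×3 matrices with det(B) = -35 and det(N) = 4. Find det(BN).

det(BN) = det(B)·det(N) = (-35)·(4) = -140

-140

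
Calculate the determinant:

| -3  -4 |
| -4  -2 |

det = (-3)·(-2) − (-4)·(-4) = 6 − 16 = -10

-10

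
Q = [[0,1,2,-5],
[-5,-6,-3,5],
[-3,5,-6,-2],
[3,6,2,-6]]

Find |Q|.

det(Q) = -89

Expand along row 1 (it has 1 zero):
  − (1) · M_12   where M_12 = det([-5 -3 5; -3 -6 -2; 3 2 -6]) = -68
  + (2) · M_13   where M_13 = det([-5 -6 5; -3 5 -2; 3 6 -6]) = 69
  − (-5) · M_14   where M_14 = det([-5 -6 -3; -3 5 -6; 3 6 2]) = -59
det = (-1)·(1)·(-68) + (+1)·(2)·(69) + (-1)·(-5)·(-59) = -89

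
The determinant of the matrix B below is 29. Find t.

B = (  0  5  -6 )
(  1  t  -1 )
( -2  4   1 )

t = -4

Expanding along the row containing t, det(B) is linear in t: det(B) = (-12)·t + (-19).
Set (-12)·t + (-19) = 29  ⇒  (-12)·t = 48  ⇒  t = -4.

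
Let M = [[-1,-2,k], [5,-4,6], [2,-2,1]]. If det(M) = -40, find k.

Expanding along the row containing k, det(M) is linear in k: det(M) = (-2)·k + (-22).
Set (-2)·k + (-22) = -40  ⇒  (-2)·k = -18  ⇒  k = 9.

9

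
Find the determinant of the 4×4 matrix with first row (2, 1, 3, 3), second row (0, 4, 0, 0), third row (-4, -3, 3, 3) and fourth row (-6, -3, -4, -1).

Expand along row 2 (it has 3 zeros):
  + (4) · M_22   where M_22 = det([2 3 3; -4 3 3; -6 -4 -1]) = 54
det = (+1)·(4)·(54) = 216

216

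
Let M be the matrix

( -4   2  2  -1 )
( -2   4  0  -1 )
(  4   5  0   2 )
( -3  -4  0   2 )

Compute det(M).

det(M) = -182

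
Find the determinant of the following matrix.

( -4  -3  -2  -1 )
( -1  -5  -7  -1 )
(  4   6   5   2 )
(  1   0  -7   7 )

Expand along row 4 (it has 1 zero):
  − (1) · M_41   where M_41 = det([-3 -2 -1; -5 -7 -1; 6 5 2]) = 2
  − (-7) · M_43   where M_43 = det([-4 -3 -1; -1 -5 -1; 4 6 2]) = 8
  + (7) · M_44   where M_44 = det([-4 -3 -2; -1 -5 -7; 4 6 5]) = -27
det = (-1)·(1)·(2) + (-1)·(-7)·(8) + (+1)·(7)·(-27) = -135

-135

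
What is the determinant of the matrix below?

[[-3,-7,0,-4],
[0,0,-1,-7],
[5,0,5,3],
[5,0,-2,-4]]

Expand along column 2 (it has 3 zeros):
  − (-7) · M_12   where M_12 = det([0 -1 -7; 5 5 3; 5 -2 -4]) = 210
det = (-1)·(-7)·(210) = 1470

1470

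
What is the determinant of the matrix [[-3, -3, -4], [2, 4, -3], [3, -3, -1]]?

Expand along column 1:
  + (-3) · |4 -3; -3 -1| = (-3)·(-4 − 9) = 39
  − 2 · |-3 -4; -3 -1| = −2·(3 − 12) = 18
  + 3 · |-3 -4; 4 -3| = 3·(9 − (-16)) = 75
Sum: (39) + (18) + (75) = 132

132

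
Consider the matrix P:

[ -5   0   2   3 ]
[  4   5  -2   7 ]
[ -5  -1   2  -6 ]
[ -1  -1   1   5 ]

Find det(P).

Expand along row 1 (it has 1 zero):
  + (-5) · M_11   where M_11 = det([5 -2 7; -1 2 -6; -1 1 5]) = 65
  + (2) · M_13   where M_13 = det([4 5 7; -5 -1 -6; -1 -1 5]) = 139
  − (3) · M_14   where M_14 = det([4 5 -2; -5 -1 2; -1 -1 1]) = 11
det = (+1)·(-5)·(65) + (+1)·(2)·(139) + (-1)·(3)·(11) = -80

The determinant is -80.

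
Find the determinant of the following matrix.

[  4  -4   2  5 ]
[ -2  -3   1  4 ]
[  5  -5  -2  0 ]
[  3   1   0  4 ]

478

Expand along row 3 (it has 1 zero):
  + (5) · M_31   where M_31 = det([-4 2 5; -3 1 4; 1 0 4]) = 11
  − (-5) · M_32   where M_32 = det([4 2 5; -2 1 4; 3 0 4]) = 41
  + (-2) · M_33   where M_33 = det([4 -4 5; -2 -3 4; 3 1 4]) = -109
det = (+1)·(5)·(11) + (-1)·(-5)·(41) + (+1)·(-2)·(-109) = 478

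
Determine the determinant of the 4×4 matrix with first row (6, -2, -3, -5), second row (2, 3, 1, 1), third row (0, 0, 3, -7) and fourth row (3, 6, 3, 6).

330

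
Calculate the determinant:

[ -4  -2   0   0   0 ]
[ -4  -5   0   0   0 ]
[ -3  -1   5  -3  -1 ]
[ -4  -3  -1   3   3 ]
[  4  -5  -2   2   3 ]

240

The matrix is block lower-triangular with a 2×2 block and a 3×3 block on the diagonal, so its determinant equals the product of the determinants of the diagonal blocks.
det of the 2×2 block = 12
det of the 3×3 block = 20
det = (12)·(20) = 240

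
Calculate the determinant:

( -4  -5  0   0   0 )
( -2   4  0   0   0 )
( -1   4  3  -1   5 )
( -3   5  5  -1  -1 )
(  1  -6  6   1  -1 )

-1612

The matrix is block lower-triangular with a 2×2 block and a 3×3 block on the diagonal, so its determinant equals the product of the determinants of the diagonal blocks.
det of the 2×2 block = -26
det of the 3×3 block = 62
det = (-26)·(62) = -1612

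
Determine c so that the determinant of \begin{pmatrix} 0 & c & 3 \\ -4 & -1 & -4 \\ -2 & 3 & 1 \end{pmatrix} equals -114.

-6

Expanding along the column containing c, det(A) is linear in c: det(A) = (12)·c + (-42).
Set (12)·c + (-42) = -114  ⇒  (12)·c = -72  ⇒  c = -6.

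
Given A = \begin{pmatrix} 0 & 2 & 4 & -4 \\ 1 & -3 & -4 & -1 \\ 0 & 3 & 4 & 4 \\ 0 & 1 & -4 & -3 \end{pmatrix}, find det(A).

Expand along column 1 (it has 3 zeros):
  − (1) · M_21   where M_21 = det([2 4 -4; 3 4 4; 1 -4 -3]) = 124
det = (-1)·(1)·(124) = -124

|A| = -124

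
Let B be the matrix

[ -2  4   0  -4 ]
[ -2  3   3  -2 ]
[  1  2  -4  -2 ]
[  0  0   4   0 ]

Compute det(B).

Expand along row 4 (it has 3 zeros):
  − (4) · M_43   where M_43 = det([-2 4 -4; -2 3 -2; 1 2 -2]) = 8
det = (-1)·(4)·(8) = -32

|B| = -32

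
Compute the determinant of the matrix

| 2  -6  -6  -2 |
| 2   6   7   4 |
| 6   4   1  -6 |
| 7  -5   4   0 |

Expand along row 4 (it has 1 zero):
  − (7) · M_41   where M_41 = det([-6 -6 -2; 6 7 4; 4 1 -6]) = 8
  + (-5) · M_42   where M_42 = det([2 -6 -2; 2 7 4; 6 1 -6]) = -228
  − (4) · M_43   where M_43 = det([2 -6 -2; 2 6 4; 6 4 -6]) = -264
det = (-1)·(7)·(8) + (+1)·(-5)·(-228) + (-1)·(4)·(-264) = 2140

2140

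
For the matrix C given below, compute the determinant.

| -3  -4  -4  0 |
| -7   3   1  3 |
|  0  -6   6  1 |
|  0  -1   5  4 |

The determinant is -1200.

Expand along column 1 (it has 2 zeros):
  + (-3) · M_11   where M_11 = det([3 1 3; -6 6 1; -1 5 4]) = 8
  − (-7) · M_21   where M_21 = det([-4 -4 0; -6 6 1; -1 5 4]) = -168
det = (+1)·(-3)·(8) + (-1)·(-7)·(-168) = -1200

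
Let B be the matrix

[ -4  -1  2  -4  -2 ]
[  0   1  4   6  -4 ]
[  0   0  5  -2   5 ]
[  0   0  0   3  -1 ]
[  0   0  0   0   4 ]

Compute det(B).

B is upper triangular, so det(B) is the product of the diagonal entries:
det = (-4) · (1) · (5) · (3) · (4) = -240

-240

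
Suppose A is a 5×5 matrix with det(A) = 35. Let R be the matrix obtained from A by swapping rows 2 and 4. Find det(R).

det(R) = -35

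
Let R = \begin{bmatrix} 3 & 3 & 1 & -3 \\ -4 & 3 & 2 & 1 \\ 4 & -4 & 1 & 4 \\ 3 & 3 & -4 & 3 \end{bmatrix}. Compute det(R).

Expand along row 1:
  + (3) · M_11   where M_11 = det([3 2 1; -4 1 4; 3 -4 3]) = 118
  − (3) · M_12   where M_12 = det([-4 2 1; 4 1 4; 3 -4 3]) = -95
  + (1) · M_13   where M_13 = det([-4 3 1; 4 -4 4; 3 3 3]) = 120
  − (-3) · M_14   where M_14 = det([-4 3 2; 4 -4 1; 3 3 -4]) = 53
det = (+1)·(3)·(118) + (-1)·(3)·(-95) + (+1)·(1)·(120) + (-1)·(-3)·(53) = 918

918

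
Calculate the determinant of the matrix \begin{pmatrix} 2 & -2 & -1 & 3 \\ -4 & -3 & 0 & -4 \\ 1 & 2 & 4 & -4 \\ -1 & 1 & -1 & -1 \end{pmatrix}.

72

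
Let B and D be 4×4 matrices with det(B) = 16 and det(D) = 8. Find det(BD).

128

det(BD) = det(B)·det(D) = (16)·(8) = 128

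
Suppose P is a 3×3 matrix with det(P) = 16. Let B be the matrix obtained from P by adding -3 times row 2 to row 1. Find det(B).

|B| = 16

Adding a multiple of one row to another leaves the determinant unchanged.
det(B) = (1)·(16) = 16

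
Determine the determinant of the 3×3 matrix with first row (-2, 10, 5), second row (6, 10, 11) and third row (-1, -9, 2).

The determinant is -688.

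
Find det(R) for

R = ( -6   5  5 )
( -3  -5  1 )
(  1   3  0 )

3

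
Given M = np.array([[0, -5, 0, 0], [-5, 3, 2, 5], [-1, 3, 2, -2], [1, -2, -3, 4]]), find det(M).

-5

Expand along row 1 (it has 3 zeros):
  − (-5) · M_12   where M_12 = det([-5 2 5; -1 2 -2; 1 -3 4]) = -1
det = (-1)·(-5)·(-1) = -5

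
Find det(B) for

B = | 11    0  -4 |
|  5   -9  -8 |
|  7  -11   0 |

Expand along column 2:
  + (-9) · |11 -4; 7 0| = (-9)·(0 − (-28)) = -252
  − (-11) · |11 -4; 5 -8| = −(-11)·(-88 − (-20)) = -748
Sum: (-252) + (-748) = -1000

det(B) = -1000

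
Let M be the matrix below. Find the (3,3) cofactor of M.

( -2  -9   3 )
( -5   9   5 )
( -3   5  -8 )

The cofactor is -63.

Delete row 3 and column 3; the remaining 2×2 submatrix is [-2 -9; -5 9].
Its determinant is (-2)·9 − (-9)·(-5) = -63.
The cofactor carries sign (−1)^(3+3) = +1, so C_{3,3} = +(-63) = -63.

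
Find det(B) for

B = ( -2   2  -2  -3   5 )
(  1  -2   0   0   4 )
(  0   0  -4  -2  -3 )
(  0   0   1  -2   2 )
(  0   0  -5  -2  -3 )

B is block upper-triangular with a 2×2 block and a 3×3 block on the diagonal, so its determinant equals the product of the determinants of the diagonal blocks.
det of the 2×2 block = 2
det of the 3×3 block = 10
det = (2)·(10) = 20

20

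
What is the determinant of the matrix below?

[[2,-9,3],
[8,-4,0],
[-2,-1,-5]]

Expand along column 3:
  + 3 · |8 -4; -2 -1| = 3·(-8 − 8) = -48
  + (-5) · |2 -9; 8 -4| = (-5)·(-8 − (-72)) = -320
Sum: (-48) + (-320) = -368

-368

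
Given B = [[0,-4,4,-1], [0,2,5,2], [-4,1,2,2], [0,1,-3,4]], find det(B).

Expand along column 1 (it has 3 zeros):
  + (-4) · M_31   where M_31 = det([-4 4 -1; 2 5 2; 1 -3 4]) = -117
det = (+1)·(-4)·(-117) = 468

The determinant is 468.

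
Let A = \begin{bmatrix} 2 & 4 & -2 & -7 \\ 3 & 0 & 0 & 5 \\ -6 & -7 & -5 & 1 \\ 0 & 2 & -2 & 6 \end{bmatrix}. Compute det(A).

Expand along row 2 (it has 2 zeros):
  − (3) · M_21   where M_21 = det([4 -2 -7; -7 -5 1; 2 -2 6]) = -368
  + (5) · M_24   where M_24 = det([2 4 -2; -6 -7 -5; 0 2 -2]) = 24
det = (-1)·(3)·(-368) + (+1)·(5)·(24) = 1224

1224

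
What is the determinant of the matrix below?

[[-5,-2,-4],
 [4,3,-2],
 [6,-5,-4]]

The determinant is 254.

Expand along column 1:
  + (-5) · |3 -2; -5 -4| = (-5)·(-12 − 10) = 110
  − 4 · |-2 -4; -5 -4| = −4·(8 − 20) = 48
  + 6 · |-2 -4; 3 -2| = 6·(4 − (-12)) = 96
Sum: (110) + (48) + (96) = 254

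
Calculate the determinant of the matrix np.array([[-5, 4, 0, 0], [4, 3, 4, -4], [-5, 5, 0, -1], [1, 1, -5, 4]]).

171

Expand along row 1 (it has 2 zeros):
  + (-5) · M_11   where M_11 = det([3 4 -4; 5 0 -1; 1 -5 4]) = 1
  − (4) · M_12   where M_12 = det([4 4 -4; -5 0 -1; 1 -5 4]) = -44
det = (+1)·(-5)·(1) + (-1)·(4)·(-44) = 171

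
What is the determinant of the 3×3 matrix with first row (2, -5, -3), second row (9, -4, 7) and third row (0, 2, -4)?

-230

Expand along column 1:
  + 2 · |-4 7; 2 -4| = 2·(16 − 14) = 4
  − 9 · |-5 -3; 2 -4| = −9·(20 − (-6)) = -234
Sum: (4) + (-234) = -230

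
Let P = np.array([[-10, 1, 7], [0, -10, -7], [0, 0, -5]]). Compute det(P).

-500

P is upper triangular, so det(P) is the product of the diagonal entries:
det = (-10) · (-10) · (-5) = -500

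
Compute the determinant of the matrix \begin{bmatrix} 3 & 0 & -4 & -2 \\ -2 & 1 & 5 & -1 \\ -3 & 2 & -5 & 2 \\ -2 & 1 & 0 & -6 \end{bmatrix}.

275

Expand along row 1 (it has 1 zero):
  + (3) · M_11   where M_11 = det([1 5 -1; 2 -5 2; 1 0 -6]) = 95
  + (-4) · M_13   where M_13 = det([-2 1 -1; -3 2 2; -2 1 -6]) = 5
  − (-2) · M_14   where M_14 = det([-2 1 5; -3 2 -5; -2 1 0]) = 5
det = (+1)·(3)·(95) + (+1)·(-4)·(5) + (-1)·(-2)·(5) = 275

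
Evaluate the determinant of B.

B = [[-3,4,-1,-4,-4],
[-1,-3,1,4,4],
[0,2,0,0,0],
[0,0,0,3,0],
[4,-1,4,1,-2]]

det(B) = -432

Expand along row 3 (it has 4 zeros):
  − (2) · M_32   where M_32 = det([-3 -1 -4 -4; -1 1 4 4; 0 0 3 0; 4 4 1 -2]) = 216
det = (-1)·(2)·(216) = -432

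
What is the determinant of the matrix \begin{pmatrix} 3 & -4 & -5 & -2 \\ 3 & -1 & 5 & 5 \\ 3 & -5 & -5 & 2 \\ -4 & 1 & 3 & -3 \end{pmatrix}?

-481

Expand along row 1:
  + (3) · M_11   where M_11 = det([-1 5 5; -5 -5 2; 1 3 -3]) = -124
  − (-4) · M_12   where M_12 = det([3 5 5; 3 -5 2; -4 3 -3]) = -23
  + (-5) · M_13   where M_13 = det([3 -1 5; 3 -5 2; -4 1 -3]) = -47
  − (-2) · M_14   where M_14 = det([3 -1 5; 3 -5 -5; -4 1 3]) = -126
det = (+1)·(3)·(-124) + (-1)·(-4)·(-23) + (+1)·(-5)·(-47) + (-1)·(-2)·(-126) = -481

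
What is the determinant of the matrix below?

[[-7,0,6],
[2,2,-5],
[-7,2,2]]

10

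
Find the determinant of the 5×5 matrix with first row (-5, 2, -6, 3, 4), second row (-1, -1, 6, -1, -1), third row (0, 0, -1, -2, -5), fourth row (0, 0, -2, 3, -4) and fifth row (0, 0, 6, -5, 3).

The determinant is 609.

The matrix is block upper-triangular with a 2×2 block and a 3×3 block on the diagonal, so its determinant equals the product of the determinants of the diagonal blocks.
det of the 2×2 block = 7
det of the 3×3 block = 87
det = (7)·(87) = 609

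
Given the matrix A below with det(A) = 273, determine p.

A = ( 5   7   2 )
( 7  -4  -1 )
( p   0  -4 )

p = -3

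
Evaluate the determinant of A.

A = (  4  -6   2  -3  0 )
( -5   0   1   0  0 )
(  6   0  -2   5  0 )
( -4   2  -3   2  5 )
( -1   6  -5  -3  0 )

det(A) = 2520

Expand along column 5 (it has 4 zeros):
  − (5) · M_45   where M_45 = det([4 -6 2 -3; -5 0 1 0; 6 0 -2 5; -1 6 -5 -3]) = -504
det = (-1)·(5)·(-504) = 2520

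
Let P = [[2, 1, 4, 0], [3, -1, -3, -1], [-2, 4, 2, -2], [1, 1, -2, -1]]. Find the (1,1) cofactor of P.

Delete row 1 and column 1; the remaining 3×3 submatrix is [-1 -3 -1; 4 2 -2; 1 -2 -1].
Its determinant is 10.
The cofactor carries sign (−1)^(1+1) = +1, so C_{1,1} = +(10) = 10.

The cofactor is 10.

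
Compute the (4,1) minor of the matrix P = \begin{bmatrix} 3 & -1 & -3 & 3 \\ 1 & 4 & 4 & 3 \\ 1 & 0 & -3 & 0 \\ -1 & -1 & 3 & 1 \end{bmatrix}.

-45

Delete row 4 and column 1; the remaining 3×3 submatrix is [-1 -3 3; 4 4 3; 0 -3 0].
Its determinant is -45.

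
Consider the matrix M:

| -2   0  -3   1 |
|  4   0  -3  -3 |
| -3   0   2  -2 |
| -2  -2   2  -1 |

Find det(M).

Expand along column 2 (it has 3 zeros):
  + (-2) · M_42   where M_42 = det([-2 -3 1; 4 -3 -3; -3 2 -2]) = -76
det = (+1)·(-2)·(-76) = 152

152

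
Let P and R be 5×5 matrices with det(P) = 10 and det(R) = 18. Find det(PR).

180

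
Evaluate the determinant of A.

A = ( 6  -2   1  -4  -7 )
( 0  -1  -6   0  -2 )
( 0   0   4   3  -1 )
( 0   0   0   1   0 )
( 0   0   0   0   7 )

A is upper triangular, so det(A) is the product of the diagonal entries:
det = (6) · (-1) · (4) · (1) · (7) = -168

-168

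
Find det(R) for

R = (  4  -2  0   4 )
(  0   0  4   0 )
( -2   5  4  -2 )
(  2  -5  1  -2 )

Expand along row 2 (it has 3 zeros):
  − (4) · M_23   where M_23 = det([4 -2 4; -2 5 -2; 2 -5 -2]) = -64
det = (-1)·(4)·(-64) = 256

256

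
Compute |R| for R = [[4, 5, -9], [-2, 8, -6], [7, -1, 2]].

The determinant is 336.

Expand along row 1:
  + 4 · |8 -6; -1 2| = 4·(16 − 6) = 40
  − 5 · |-2 -6; 7 2| = −5·(-4 − (-42)) = -190
  + (-9) · |-2 8; 7 -1| = (-9)·(2 − 56) = 486
Sum: (40) + (-190) + (486) = 336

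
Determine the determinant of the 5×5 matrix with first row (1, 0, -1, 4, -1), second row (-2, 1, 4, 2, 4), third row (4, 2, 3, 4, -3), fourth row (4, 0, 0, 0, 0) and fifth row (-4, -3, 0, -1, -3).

Expand along row 4 (it has 4 zeros):
  − (4) · M_41   where M_41 = det([0 -1 4 -1; 1 4 2 4; 2 3 4 -3; -3 0 -1 -3]) = 378
det = (-1)·(4)·(378) = -1512

The determinant is -1512.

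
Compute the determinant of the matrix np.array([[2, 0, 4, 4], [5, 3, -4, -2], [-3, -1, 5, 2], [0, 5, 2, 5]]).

The determinant is 342.

Expand along row 1 (it has 1 zero):
  + (2) · M_11   where M_11 = det([3 -4 -2; -1 5 2; 5 2 5]) = 57
  + (4) · M_13   where M_13 = det([5 3 -2; -3 -1 2; 0 5 5]) = 0
  − (4) · M_14   where M_14 = det([5 3 -4; -3 -1 5; 0 5 2]) = -57
det = (+1)·(2)·(57) + (+1)·(4)·(0) + (-1)·(4)·(-57) = 342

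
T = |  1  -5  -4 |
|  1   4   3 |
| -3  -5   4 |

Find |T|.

Expand along column 1:
  + 1 · |4 3; -5 4| = 1·(16 − (-15)) = 31
  − 1 · |-5 -4; -5 4| = −1·(-20 − 20) = 40
  + (-3) · |-5 -4; 4 3| = (-3)·(-15 − (-16)) = -3
Sum: (31) + (40) + (-3) = 68

|T| = 68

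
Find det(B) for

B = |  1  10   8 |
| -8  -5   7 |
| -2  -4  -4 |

Expand along column 1:
  + 1 · |-5 7; -4 -4| = 1·(20 − (-28)) = 48
  − (-8) · |10 8; -4 -4| = −(-8)·(-40 − (-32)) = -64
  + (-2) · |10 8; -5 7| = (-2)·(70 − (-40)) = -220
Sum: (48) + (-64) + (-220) = -236

-236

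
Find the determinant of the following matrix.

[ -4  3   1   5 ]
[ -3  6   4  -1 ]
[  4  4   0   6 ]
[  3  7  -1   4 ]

-984

Expand along row 3 (it has 1 zero):
  + (4) · M_31   where M_31 = det([3 1 5; 6 4 -1; 7 -1 4]) = -156
  − (4) · M_32   where M_32 = det([-4 1 5; -3 4 -1; 3 -1 4]) = -96
  − (6) · M_34   where M_34 = det([-4 3 1; -3 6 4; 3 7 -1]) = 124
det = (+1)·(4)·(-156) + (-1)·(4)·(-96) + (-1)·(6)·(124) = -984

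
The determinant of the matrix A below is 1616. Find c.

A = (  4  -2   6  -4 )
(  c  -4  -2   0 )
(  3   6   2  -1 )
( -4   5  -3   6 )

c = 9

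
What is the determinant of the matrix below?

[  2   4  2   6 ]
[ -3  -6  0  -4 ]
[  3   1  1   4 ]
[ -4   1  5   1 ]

-150

Expand along row 2 (it has 1 zero):
  − (-3) · M_21   where M_21 = det([4 2 6; 1 1 4; 1 5 1]) = -46
  + (-6) · M_22   where M_22 = det([2 2 6; 3 1 4; -4 5 1]) = 38
  + (-4) · M_24   where M_24 = det([2 4 2; 3 1 1; -4 1 5]) = -54
det = (-1)·(-3)·(-46) + (+1)·(-6)·(38) + (+1)·(-4)·(-54) = -150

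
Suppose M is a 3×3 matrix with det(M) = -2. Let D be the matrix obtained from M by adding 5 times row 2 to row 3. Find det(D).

Adding a multiple of one row to another leaves the determinant unchanged.
det(D) = (1)·(-2) = -2

|D| = -2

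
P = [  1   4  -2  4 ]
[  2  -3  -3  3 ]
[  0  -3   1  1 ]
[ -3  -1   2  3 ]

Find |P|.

-158

Expand along row 3 (it has 1 zero):
  − (-3) · M_32   where M_32 = det([1 -2 4; 2 -3 3; -3 2 3]) = -5
  + (1) · M_33   where M_33 = det([1 4 4; 2 -3 3; -3 -1 3]) = -110
  − (1) · M_34   where M_34 = det([1 4 -2; 2 -3 -3; -3 -1 2]) = 33
det = (-1)·(-3)·(-5) + (+1)·(1)·(-110) + (-1)·(1)·(33) = -158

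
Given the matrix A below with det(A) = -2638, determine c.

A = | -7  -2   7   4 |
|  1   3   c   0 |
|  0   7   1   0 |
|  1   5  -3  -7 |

c = 8

Expanding along the column containing c, det(A) is linear in c: det(A) = (-315)·c + (-118).
Set (-315)·c + (-118) = -2638  ⇒  (-315)·c = -2520  ⇒  c = 8.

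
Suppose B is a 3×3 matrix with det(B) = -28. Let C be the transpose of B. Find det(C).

det(Bᵀ) = det(B).
det(C) = (1)·(-28) = -28

det(C) = -28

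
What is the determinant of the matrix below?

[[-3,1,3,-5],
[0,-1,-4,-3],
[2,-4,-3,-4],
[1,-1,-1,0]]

-9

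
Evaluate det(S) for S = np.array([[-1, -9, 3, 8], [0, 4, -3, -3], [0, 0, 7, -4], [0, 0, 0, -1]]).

S is upper triangular, so det(S) is the product of the diagonal entries:
det = (-1) · (4) · (7) · (-1) = 28

det(S) = 28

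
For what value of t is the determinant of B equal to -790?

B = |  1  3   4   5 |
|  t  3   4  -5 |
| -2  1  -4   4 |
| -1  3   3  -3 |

t = 5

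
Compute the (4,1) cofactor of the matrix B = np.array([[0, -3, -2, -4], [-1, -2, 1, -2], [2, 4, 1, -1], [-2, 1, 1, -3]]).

-41

Delete row 4 and column 1; the remaining 3×3 submatrix is [-3 -2 -4; -2 1 -2; 4 1 -1].
Its determinant is 41.
The cofactor carries sign (−1)^(4+1) = −1, so C_{4,1} = −(41) = -41.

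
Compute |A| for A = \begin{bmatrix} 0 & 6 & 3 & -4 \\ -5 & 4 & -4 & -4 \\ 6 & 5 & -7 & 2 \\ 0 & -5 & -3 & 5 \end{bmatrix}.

Expand along column 1 (it has 2 zeros):
  − (-5) · M_21   where M_21 = det([6 3 -4; 5 -7 2; -5 -3 5]) = -79
  + (6) · M_31   where M_31 = det([6 3 -4; 4 -4 -4; -5 -3 5]) = -64
det = (-1)·(-5)·(-79) + (+1)·(6)·(-64) = -779

The determinant is -779.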